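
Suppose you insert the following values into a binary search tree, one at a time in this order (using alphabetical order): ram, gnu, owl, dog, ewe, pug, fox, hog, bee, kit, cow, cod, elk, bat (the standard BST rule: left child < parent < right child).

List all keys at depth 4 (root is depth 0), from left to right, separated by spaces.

ram: root
gnu: left child of ram (depth 1)
owl: right child of gnu (depth 2)
dog: left child of gnu (depth 2)
ewe: right child of dog (depth 3)
pug: right child of owl (depth 3)
fox: right child of ewe (depth 4)
hog: left child of owl (depth 3)
bee: left child of dog (depth 3)
kit: right child of hog (depth 4)
cow: right child of bee (depth 4)
cod: left child of cow (depth 5)
elk: left child of ewe (depth 4)
bat: left child of bee (depth 4)

bat cow elk fox kit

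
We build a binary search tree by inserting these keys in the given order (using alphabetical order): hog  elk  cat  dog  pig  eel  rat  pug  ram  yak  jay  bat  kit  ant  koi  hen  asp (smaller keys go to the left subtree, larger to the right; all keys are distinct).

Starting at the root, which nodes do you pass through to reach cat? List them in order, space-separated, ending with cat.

hog elk cat

Insert hog: tree is empty, so hog becomes the root.
Insert elk: elk < hog → go left. Place as left child of hog.
Insert cat: cat < hog → go left; cat < elk → go left. Place as left child of elk.
Insert dog: dog < hog → go left; dog < elk → go left; dog > cat → go right. Place as right child of cat.
Insert pig: pig > hog → go right. Place as right child of hog.
Insert eel: eel < hog → go left; eel < elk → go left; eel > cat → go right; eel > dog → go right. Place as right child of dog.
Insert rat: rat > hog → go right; rat > pig → go right. Place as right child of pig.
Insert pug: pug > hog → go right; pug > pig → go right; pug < rat → go left. Place as left child of rat.
Insert ram: ram > hog → go right; ram > pig → go right; ram < rat → go left; ram > pug → go right. Place as right child of pug.
Insert yak: yak > hog → go right; yak > pig → go right; yak > rat → go right. Place as right child of rat.
Insert jay: jay > hog → go right; jay < pig → go left. Place as left child of pig.
Insert bat: bat < hog → go left; bat < elk → go left; bat < cat → go left. Place as left child of cat.
Insert kit: kit > hog → go right; kit < pig → go left; kit > jay → go right. Place as right child of jay.
Insert ant: ant < hog → go left; ant < elk → go left; ant < cat → go left; ant < bat → go left. Place as left child of bat.
Insert koi: koi > hog → go right; koi < pig → go left; koi > jay → go right; koi > kit → go right. Place as right child of kit.
Insert hen: hen < hog → go left; hen > elk → go right. Place as right child of elk.
Insert asp: asp < hog → go left; asp < elk → go left; asp < cat → go left; asp < bat → go left; asp > ant → go right. Place as right child of ant.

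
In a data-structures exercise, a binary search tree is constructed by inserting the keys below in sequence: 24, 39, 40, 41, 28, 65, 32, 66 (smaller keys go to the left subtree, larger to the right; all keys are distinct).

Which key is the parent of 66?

Resulting structure (node: left, right):
  24: L=–, R=39
  39: L=28, R=40
  40: L=–, R=41
  41: L=–, R=65
  28: L=–, R=32
  65: L=–, R=66
  32: L=–, R=–
  66: L=–, R=–

65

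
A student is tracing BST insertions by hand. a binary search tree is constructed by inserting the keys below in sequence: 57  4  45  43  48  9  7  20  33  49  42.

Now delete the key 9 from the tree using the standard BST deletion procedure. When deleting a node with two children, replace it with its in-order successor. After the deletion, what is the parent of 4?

57

57: root
4: left child of 57 (depth 1)
45: right child of 4 (depth 2)
43: left child of 45 (depth 3)
48: right child of 45 (depth 3)
9: left child of 43 (depth 4)
7: left child of 9 (depth 5)
20: right child of 9 (depth 5)
33: right child of 20 (depth 6)
49: right child of 48 (depth 4)
42: right child of 33 (depth 7)

Delete 9 (two children — replace with in-order successor).
After deletion, 4's parent is 57.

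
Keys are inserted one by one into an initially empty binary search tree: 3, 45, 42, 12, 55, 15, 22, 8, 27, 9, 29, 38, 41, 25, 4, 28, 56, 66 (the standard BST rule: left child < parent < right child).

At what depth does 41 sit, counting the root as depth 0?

Insert 3: tree is empty, so 3 becomes the root.
Insert 45: 45 > 3 → go right. Place as right child of 3.
Insert 42: 42 > 3 → go right; 42 < 45 → go left. Place as left child of 45.
Insert 12: 12 > 3 → go right; 12 < 45 → go left; 12 < 42 → go left. Place as left child of 42.
Insert 55: 55 > 3 → go right; 55 > 45 → go right. Place as right child of 45.
Insert 15: 15 > 3 → go right; 15 < 45 → go left; 15 < 42 → go left; 15 > 12 → go right. Place as right child of 12.
Insert 22: 22 > 3 → go right; 22 < 45 → go left; 22 < 42 → go left; 22 > 12 → go right; 22 > 15 → go right. Place as right child of 15.
Insert 8: 8 > 3 → go right; 8 < 45 → go left; 8 < 42 → go left; 8 < 12 → go left. Place as left child of 12.
Insert 27: 27 > 3 → go right; 27 < 45 → go left; 27 < 42 → go left; 27 > 12 → go right; 27 > 15 → go right; 27 > 22 → go right. Place as right child of 22.
Insert 9: 9 > 3 → go right; 9 < 45 → go left; 9 < 42 → go left; 9 < 12 → go left; 9 > 8 → go right. Place as right child of 8.
Insert 29: 29 > 3 → go right; 29 < 45 → go left; 29 < 42 → go left; 29 > 12 → go right; 29 > 15 → go right; 29 > 22 → go right; 29 > 27 → go right. Place as right child of 27.
Insert 38: 38 > 3 → go right; 38 < 45 → go left; 38 < 42 → go left; 38 > 12 → go right; 38 > 15 → go right; 38 > 22 → go right; 38 > 27 → go right; 38 > 29 → go right. Place as right child of 29.
Insert 41: 41 > 3 → go right; 41 < 45 → go left; 41 < 42 → go left; 41 > 12 → go right; 41 > 15 → go right; 41 > 22 → go right; 41 > 27 → go right; 41 > 29 → go right; 41 > 38 → go right. Place as right child of 38.
Insert 25: 25 > 3 → go right; 25 < 45 → go left; 25 < 42 → go left; 25 > 12 → go right; 25 > 15 → go right; 25 > 22 → go right; 25 < 27 → go left. Place as left child of 27.
Insert 4: 4 > 3 → go right; 4 < 45 → go left; 4 < 42 → go left; 4 < 12 → go left; 4 < 8 → go left. Place as left child of 8.
Insert 28: 28 > 3 → go right; 28 < 45 → go left; 28 < 42 → go left; 28 > 12 → go right; 28 > 15 → go right; 28 > 22 → go right; 28 > 27 → go right; 28 < 29 → go left. Place as left child of 29.
Insert 56: 56 > 3 → go right; 56 > 45 → go right; 56 > 55 → go right. Place as right child of 55.
Insert 66: 66 > 3 → go right; 66 > 45 → go right; 66 > 55 → go right; 66 > 56 → go right. Place as right child of 56.

Path to 41: 3 → 45 → 42 → 12 → 15 → 22 → 27 → 29 → 38 → 41, which is 9 edges.

9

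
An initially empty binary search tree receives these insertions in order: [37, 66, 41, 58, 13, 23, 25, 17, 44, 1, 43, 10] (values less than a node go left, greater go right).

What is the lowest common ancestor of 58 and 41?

Resulting structure (node: left, right):
  37: L=13, R=66
  66: L=41, R=–
  41: L=–, R=58
  58: L=44, R=–
  13: L=1, R=23
  23: L=17, R=25
  25: L=–, R=–
  17: L=–, R=–
  44: L=43, R=–
  1: L=–, R=10
  43: L=–, R=–
  10: L=–, R=–

Path to 58: 37 → 66 → 41 → 58
Path to 41: 37 → 66 → 41
41 lies on both paths and is an ancestor of the other node.

41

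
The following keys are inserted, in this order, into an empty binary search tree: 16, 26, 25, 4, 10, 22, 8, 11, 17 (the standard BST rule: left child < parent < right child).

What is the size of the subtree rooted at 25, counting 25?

Resulting structure (node: left, right):
  16: L=4, R=26
  26: L=25, R=–
  25: L=22, R=–
  4: L=–, R=10
  10: L=8, R=11
  22: L=17, R=–
  8: L=–, R=–
  11: L=–, R=–
  17: L=–, R=–

Subtree rooted at 25 contains: 25, 22, 17 — 3 nodes.

3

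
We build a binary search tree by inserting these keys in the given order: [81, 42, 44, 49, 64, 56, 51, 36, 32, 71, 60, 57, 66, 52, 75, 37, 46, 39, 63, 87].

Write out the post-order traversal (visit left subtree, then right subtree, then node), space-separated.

32 39 37 36 46 52 51 57 63 60 56 66 75 71 64 49 44 42 87 81

Resulting structure (node: left, right):
  81: L=42, R=87
  42: L=36, R=44
  44: L=–, R=49
  49: L=46, R=64
  64: L=56, R=71
  56: L=51, R=60
  51: L=–, R=52
  36: L=32, R=37
  32: L=–, R=–
  71: L=66, R=75
  60: L=57, R=63
  57: L=–, R=–
  66: L=–, R=–
  52: L=–, R=–
  75: L=–, R=–
  37: L=–, R=39
  46: L=–, R=–
  39: L=–, R=–
  63: L=–, R=–
  87: L=–, R=–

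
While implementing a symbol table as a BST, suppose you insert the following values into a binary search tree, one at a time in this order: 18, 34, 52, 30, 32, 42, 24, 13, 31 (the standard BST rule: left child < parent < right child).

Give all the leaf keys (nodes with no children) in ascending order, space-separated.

Insert 18: tree is empty, so 18 becomes the root.
Insert 34: 34 > 18 → go right. Place as right child of 18.
Insert 52: 52 > 18 → go right; 52 > 34 → go right. Place as right child of 34.
Insert 30: 30 > 18 → go right; 30 < 34 → go left. Place as left child of 34.
Insert 32: 32 > 18 → go right; 32 < 34 → go left; 32 > 30 → go right. Place as right child of 30.
Insert 42: 42 > 18 → go right; 42 > 34 → go right; 42 < 52 → go left. Place as left child of 52.
Insert 24: 24 > 18 → go right; 24 < 34 → go left; 24 < 30 → go left. Place as left child of 30.
Insert 13: 13 < 18 → go left. Place as left child of 18.
Insert 31: 31 > 18 → go right; 31 < 34 → go left; 31 > 30 → go right; 31 < 32 → go left. Place as left child of 32.

13 24 31 42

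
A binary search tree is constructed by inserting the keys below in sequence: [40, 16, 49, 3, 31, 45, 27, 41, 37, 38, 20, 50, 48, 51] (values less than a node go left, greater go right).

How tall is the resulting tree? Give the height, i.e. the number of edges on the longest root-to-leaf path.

40: root
16: left child of 40 (depth 1)
49: right child of 40 (depth 1)
3: left child of 16 (depth 2)
31: right child of 16 (depth 2)
45: left child of 49 (depth 2)
27: left child of 31 (depth 3)
41: left child of 45 (depth 3)
37: right child of 31 (depth 3)
38: right child of 37 (depth 4)
20: left child of 27 (depth 4)
50: right child of 49 (depth 2)
48: right child of 45 (depth 3)
51: right child of 50 (depth 3)

The deepest node is 38 at depth 4.

4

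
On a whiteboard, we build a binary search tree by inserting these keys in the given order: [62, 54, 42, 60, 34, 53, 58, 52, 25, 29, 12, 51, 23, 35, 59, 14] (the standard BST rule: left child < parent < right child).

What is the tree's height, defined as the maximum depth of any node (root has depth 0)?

7

Resulting structure (node: left, right):
  62: L=54, R=–
  54: L=42, R=60
  42: L=34, R=53
  60: L=58, R=–
  34: L=25, R=35
  53: L=52, R=–
  58: L=–, R=59
  52: L=51, R=–
  25: L=12, R=29
  29: L=–, R=–
  12: L=–, R=23
  51: L=–, R=–
  23: L=14, R=–
  35: L=–, R=–
  59: L=–, R=–
  14: L=–, R=–

The deepest node is 14 at depth 7.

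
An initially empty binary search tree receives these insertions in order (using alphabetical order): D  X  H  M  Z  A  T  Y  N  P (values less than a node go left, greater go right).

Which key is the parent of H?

X

Insert D: tree is empty, so D becomes the root.
Insert X: X > D → go right. Place as right child of D.
Insert H: H > D → go right; H < X → go left. Place as left child of X.
Insert M: M > D → go right; M < X → go left; M > H → go right. Place as right child of H.
Insert Z: Z > D → go right; Z > X → go right. Place as right child of X.
Insert A: A < D → go left. Place as left child of D.
Insert T: T > D → go right; T < X → go left; T > H → go right; T > M → go right. Place as right child of M.
Insert Y: Y > D → go right; Y > X → go right; Y < Z → go left. Place as left child of Z.
Insert N: N > D → go right; N < X → go left; N > H → go right; N > M → go right; N < T → go left. Place as left child of T.
Insert P: P > D → go right; P < X → go left; P > H → go right; P > M → go right; P < T → go left; P > N → go right. Place as right child of N.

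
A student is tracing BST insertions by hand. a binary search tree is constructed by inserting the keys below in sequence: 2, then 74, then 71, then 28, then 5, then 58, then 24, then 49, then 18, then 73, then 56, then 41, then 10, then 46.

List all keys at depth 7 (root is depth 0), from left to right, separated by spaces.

Resulting structure (node: left, right):
  2: L=–, R=74
  74: L=71, R=–
  71: L=28, R=73
  28: L=5, R=58
  5: L=–, R=24
  58: L=49, R=–
  24: L=18, R=–
  49: L=41, R=56
  18: L=10, R=–
  73: L=–, R=–
  56: L=–, R=–
  41: L=–, R=46
  10: L=–, R=–
  46: L=–, R=–

10 46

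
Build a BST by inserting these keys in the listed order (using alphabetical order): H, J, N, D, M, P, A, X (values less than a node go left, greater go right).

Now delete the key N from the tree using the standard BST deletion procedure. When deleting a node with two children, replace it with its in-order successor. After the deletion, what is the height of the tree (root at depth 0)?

3

Insert H: tree is empty, so H becomes the root.
Insert J: J > H → go right. Place as right child of H.
Insert N: N > H → go right; N > J → go right. Place as right child of J.
Insert D: D < H → go left. Place as left child of H.
Insert M: M > H → go right; M > J → go right; M < N → go left. Place as left child of N.
Insert P: P > H → go right; P > J → go right; P > N → go right. Place as right child of N.
Insert A: A < H → go left; A < D → go left. Place as left child of D.
Insert X: X > H → go right; X > J → go right; X > N → go right; X > P → go right. Place as right child of P.

Delete N (two children — replace with in-order successor).
After deletion, deepest node is M at depth 3.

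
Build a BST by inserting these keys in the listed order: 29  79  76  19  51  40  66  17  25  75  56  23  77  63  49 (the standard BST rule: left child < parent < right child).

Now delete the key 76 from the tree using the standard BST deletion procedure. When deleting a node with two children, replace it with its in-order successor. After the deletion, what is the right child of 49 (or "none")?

none

29: root
79: right child of 29 (depth 1)
76: left child of 79 (depth 2)
19: left child of 29 (depth 1)
51: left child of 76 (depth 3)
40: left child of 51 (depth 4)
66: right child of 51 (depth 4)
17: left child of 19 (depth 2)
25: right child of 19 (depth 2)
75: right child of 66 (depth 5)
56: left child of 66 (depth 5)
23: left child of 25 (depth 3)
77: right child of 76 (depth 3)
63: right child of 56 (depth 6)
49: right child of 40 (depth 5)

Delete 76 (two children — replace with in-order successor).
After deletion, 49's right child: none.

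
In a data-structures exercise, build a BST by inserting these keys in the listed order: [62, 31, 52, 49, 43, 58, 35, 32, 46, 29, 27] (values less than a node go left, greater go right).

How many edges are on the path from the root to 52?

Insert 62: tree is empty, so 62 becomes the root.
Insert 31: 31 < 62 → go left. Place as left child of 62.
Insert 52: 52 < 62 → go left; 52 > 31 → go right. Place as right child of 31.
Insert 49: 49 < 62 → go left; 49 > 31 → go right; 49 < 52 → go left. Place as left child of 52.
Insert 43: 43 < 62 → go left; 43 > 31 → go right; 43 < 52 → go left; 43 < 49 → go left. Place as left child of 49.
Insert 58: 58 < 62 → go left; 58 > 31 → go right; 58 > 52 → go right. Place as right child of 52.
Insert 35: 35 < 62 → go left; 35 > 31 → go right; 35 < 52 → go left; 35 < 49 → go left; 35 < 43 → go left. Place as left child of 43.
Insert 32: 32 < 62 → go left; 32 > 31 → go right; 32 < 52 → go left; 32 < 49 → go left; 32 < 43 → go left; 32 < 35 → go left. Place as left child of 35.
Insert 46: 46 < 62 → go left; 46 > 31 → go right; 46 < 52 → go left; 46 < 49 → go left; 46 > 43 → go right. Place as right child of 43.
Insert 29: 29 < 62 → go left; 29 < 31 → go left. Place as left child of 31.
Insert 27: 27 < 62 → go left; 27 < 31 → go left; 27 < 29 → go left. Place as left child of 29.

Path to 52: 62 → 31 → 52, which is 2 edges.

2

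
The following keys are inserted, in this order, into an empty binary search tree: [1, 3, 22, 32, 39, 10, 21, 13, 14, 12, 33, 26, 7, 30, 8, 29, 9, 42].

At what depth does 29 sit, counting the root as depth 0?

6

1: root
3: right child of 1 (depth 1)
22: right child of 3 (depth 2)
32: right child of 22 (depth 3)
39: right child of 32 (depth 4)
10: left child of 22 (depth 3)
21: right child of 10 (depth 4)
13: left child of 21 (depth 5)
14: right child of 13 (depth 6)
12: left child of 13 (depth 6)
33: left child of 39 (depth 5)
26: left child of 32 (depth 4)
7: left child of 10 (depth 4)
30: right child of 26 (depth 5)
8: right child of 7 (depth 5)
29: left child of 30 (depth 6)
9: right child of 8 (depth 6)
42: right child of 39 (depth 5)

Path to 29: 1 → 3 → 22 → 32 → 26 → 30 → 29, which is 6 edges.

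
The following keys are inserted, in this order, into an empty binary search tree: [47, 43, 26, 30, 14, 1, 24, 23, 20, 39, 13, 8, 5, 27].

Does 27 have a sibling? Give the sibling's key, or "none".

47: root
43: left child of 47 (depth 1)
26: left child of 43 (depth 2)
30: right child of 26 (depth 3)
14: left child of 26 (depth 3)
1: left child of 14 (depth 4)
24: right child of 14 (depth 4)
23: left child of 24 (depth 5)
20: left child of 23 (depth 6)
39: right child of 30 (depth 4)
13: right child of 1 (depth 5)
8: left child of 13 (depth 6)
5: left child of 8 (depth 7)
27: left child of 30 (depth 4)

27's parent is 30; the other child of 30 is 39.

39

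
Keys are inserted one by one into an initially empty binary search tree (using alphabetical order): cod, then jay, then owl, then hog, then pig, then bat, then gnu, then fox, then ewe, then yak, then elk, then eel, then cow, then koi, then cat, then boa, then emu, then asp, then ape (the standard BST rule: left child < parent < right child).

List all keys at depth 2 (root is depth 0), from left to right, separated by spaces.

Resulting structure (node: left, right):
  cod: L=bat, R=jay
  jay: L=hog, R=owl
  owl: L=koi, R=pig
  hog: L=gnu, R=–
  pig: L=–, R=yak
  bat: L=asp, R=cat
  gnu: L=fox, R=–
  fox: L=ewe, R=–
  ewe: L=elk, R=–
  yak: L=–, R=–
  elk: L=eel, R=emu
  eel: L=cow, R=–
  cow: L=–, R=–
  koi: L=–, R=–
  cat: L=boa, R=–
  boa: L=–, R=–
  emu: L=–, R=–
  asp: L=ape, R=–
  ape: L=–, R=–

asp cat hog owl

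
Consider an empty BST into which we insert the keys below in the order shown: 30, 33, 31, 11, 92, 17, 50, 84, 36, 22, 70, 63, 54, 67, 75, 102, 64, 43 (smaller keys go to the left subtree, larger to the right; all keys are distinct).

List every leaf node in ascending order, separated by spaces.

Resulting structure (node: left, right):
  30: L=11, R=33
  33: L=31, R=92
  31: L=–, R=–
  11: L=–, R=17
  92: L=50, R=102
  17: L=–, R=22
  50: L=36, R=84
  84: L=70, R=–
  36: L=–, R=43
  22: L=–, R=–
  70: L=63, R=75
  63: L=54, R=67
  54: L=–, R=–
  67: L=64, R=–
  75: L=–, R=–
  102: L=–, R=–
  64: L=–, R=–
  43: L=–, R=–

22 31 43 54 64 75 102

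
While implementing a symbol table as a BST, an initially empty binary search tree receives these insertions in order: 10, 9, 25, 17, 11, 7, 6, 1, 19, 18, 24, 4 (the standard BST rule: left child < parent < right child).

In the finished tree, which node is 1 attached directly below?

Insert 10: tree is empty, so 10 becomes the root.
Insert 9: 9 < 10 → go left. Place as left child of 10.
Insert 25: 25 > 10 → go right. Place as right child of 10.
Insert 17: 17 > 10 → go right; 17 < 25 → go left. Place as left child of 25.
Insert 11: 11 > 10 → go right; 11 < 25 → go left; 11 < 17 → go left. Place as left child of 17.
Insert 7: 7 < 10 → go left; 7 < 9 → go left. Place as left child of 9.
Insert 6: 6 < 10 → go left; 6 < 9 → go left; 6 < 7 → go left. Place as left child of 7.
Insert 1: 1 < 10 → go left; 1 < 9 → go left; 1 < 7 → go left; 1 < 6 → go left. Place as left child of 6.
Insert 19: 19 > 10 → go right; 19 < 25 → go left; 19 > 17 → go right. Place as right child of 17.
Insert 18: 18 > 10 → go right; 18 < 25 → go left; 18 > 17 → go right; 18 < 19 → go left. Place as left child of 19.
Insert 24: 24 > 10 → go right; 24 < 25 → go left; 24 > 17 → go right; 24 > 19 → go right. Place as right child of 19.
Insert 4: 4 < 10 → go left; 4 < 9 → go left; 4 < 7 → go left; 4 < 6 → go left; 4 > 1 → go right. Place as right child of 1.

6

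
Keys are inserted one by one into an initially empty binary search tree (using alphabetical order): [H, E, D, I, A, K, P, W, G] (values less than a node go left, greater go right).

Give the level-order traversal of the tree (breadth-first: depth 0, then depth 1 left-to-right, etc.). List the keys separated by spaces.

H E I D G K A P W

H: root
E: left child of H (depth 1)
D: left child of E (depth 2)
I: right child of H (depth 1)
A: left child of D (depth 3)
K: right child of I (depth 2)
P: right child of K (depth 3)
W: right child of P (depth 4)
G: right child of E (depth 2)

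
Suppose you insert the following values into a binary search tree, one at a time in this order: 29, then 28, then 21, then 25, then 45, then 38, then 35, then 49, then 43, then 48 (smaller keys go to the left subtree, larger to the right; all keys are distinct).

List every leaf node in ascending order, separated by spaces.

29: root
28: left child of 29 (depth 1)
21: left child of 28 (depth 2)
25: right child of 21 (depth 3)
45: right child of 29 (depth 1)
38: left child of 45 (depth 2)
35: left child of 38 (depth 3)
49: right child of 45 (depth 2)
43: right child of 38 (depth 3)
48: left child of 49 (depth 3)

25 35 43 48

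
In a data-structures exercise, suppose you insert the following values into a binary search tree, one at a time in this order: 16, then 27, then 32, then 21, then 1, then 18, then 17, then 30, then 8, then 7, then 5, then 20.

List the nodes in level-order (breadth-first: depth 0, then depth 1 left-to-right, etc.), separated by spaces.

Insert 16: tree is empty, so 16 becomes the root.
Insert 27: 27 > 16 → go right. Place as right child of 16.
Insert 32: 32 > 16 → go right; 32 > 27 → go right. Place as right child of 27.
Insert 21: 21 > 16 → go right; 21 < 27 → go left. Place as left child of 27.
Insert 1: 1 < 16 → go left. Place as left child of 16.
Insert 18: 18 > 16 → go right; 18 < 27 → go left; 18 < 21 → go left. Place as left child of 21.
Insert 17: 17 > 16 → go right; 17 < 27 → go left; 17 < 21 → go left; 17 < 18 → go left. Place as left child of 18.
Insert 30: 30 > 16 → go right; 30 > 27 → go right; 30 < 32 → go left. Place as left child of 32.
Insert 8: 8 < 16 → go left; 8 > 1 → go right. Place as right child of 1.
Insert 7: 7 < 16 → go left; 7 > 1 → go right; 7 < 8 → go left. Place as left child of 8.
Insert 5: 5 < 16 → go left; 5 > 1 → go right; 5 < 8 → go left; 5 < 7 → go left. Place as left child of 7.
Insert 20: 20 > 16 → go right; 20 < 27 → go left; 20 < 21 → go left; 20 > 18 → go right. Place as right child of 18.

16 1 27 8 21 32 7 18 30 5 17 20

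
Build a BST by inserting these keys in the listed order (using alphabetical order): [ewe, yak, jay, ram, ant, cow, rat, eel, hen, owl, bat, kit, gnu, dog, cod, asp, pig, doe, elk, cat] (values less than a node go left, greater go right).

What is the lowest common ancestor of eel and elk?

eel

Insert ewe: tree is empty, so ewe becomes the root.
Insert yak: yak > ewe → go right. Place as right child of ewe.
Insert jay: jay > ewe → go right; jay < yak → go left. Place as left child of yak.
Insert ram: ram > ewe → go right; ram < yak → go left; ram > jay → go right. Place as right child of jay.
Insert ant: ant < ewe → go left. Place as left child of ewe.
Insert cow: cow < ewe → go left; cow > ant → go right. Place as right child of ant.
Insert rat: rat > ewe → go right; rat < yak → go left; rat > jay → go right; rat > ram → go right. Place as right child of ram.
Insert eel: eel < ewe → go left; eel > ant → go right; eel > cow → go right. Place as right child of cow.
Insert hen: hen > ewe → go right; hen < yak → go left; hen < jay → go left. Place as left child of jay.
Insert owl: owl > ewe → go right; owl < yak → go left; owl > jay → go right; owl < ram → go left. Place as left child of ram.
Insert bat: bat < ewe → go left; bat > ant → go right; bat < cow → go left. Place as left child of cow.
Insert kit: kit > ewe → go right; kit < yak → go left; kit > jay → go right; kit < ram → go left; kit < owl → go left. Place as left child of owl.
Insert gnu: gnu > ewe → go right; gnu < yak → go left; gnu < jay → go left; gnu < hen → go left. Place as left child of hen.
Insert dog: dog < ewe → go left; dog > ant → go right; dog > cow → go right; dog < eel → go left. Place as left child of eel.
Insert cod: cod < ewe → go left; cod > ant → go right; cod < cow → go left; cod > bat → go right. Place as right child of bat.
Insert asp: asp < ewe → go left; asp > ant → go right; asp < cow → go left; asp < bat → go left. Place as left child of bat.
Insert pig: pig > ewe → go right; pig < yak → go left; pig > jay → go right; pig < ram → go left; pig > owl → go right. Place as right child of owl.
Insert doe: doe < ewe → go left; doe > ant → go right; doe > cow → go right; doe < eel → go left; doe < dog → go left. Place as left child of dog.
Insert elk: elk < ewe → go left; elk > ant → go right; elk > cow → go right; elk > eel → go right. Place as right child of eel.
Insert cat: cat < ewe → go left; cat > ant → go right; cat < cow → go left; cat > bat → go right; cat < cod → go left. Place as left child of cod.

Path to eel: ewe → ant → cow → eel
Path to elk: ewe → ant → cow → eel → elk
eel lies on both paths and is an ancestor of the other node.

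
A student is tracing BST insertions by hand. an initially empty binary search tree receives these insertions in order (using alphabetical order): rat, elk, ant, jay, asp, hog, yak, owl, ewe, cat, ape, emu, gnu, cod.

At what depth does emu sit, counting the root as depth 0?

5

Insert rat: tree is empty, so rat becomes the root.
Insert elk: elk < rat → go left. Place as left child of rat.
Insert ant: ant < rat → go left; ant < elk → go left. Place as left child of elk.
Insert jay: jay < rat → go left; jay > elk → go right. Place as right child of elk.
Insert asp: asp < rat → go left; asp < elk → go left; asp > ant → go right. Place as right child of ant.
Insert hog: hog < rat → go left; hog > elk → go right; hog < jay → go left. Place as left child of jay.
Insert yak: yak > rat → go right. Place as right child of rat.
Insert owl: owl < rat → go left; owl > elk → go right; owl > jay → go right. Place as right child of jay.
Insert ewe: ewe < rat → go left; ewe > elk → go right; ewe < jay → go left; ewe < hog → go left. Place as left child of hog.
Insert cat: cat < rat → go left; cat < elk → go left; cat > ant → go right; cat > asp → go right. Place as right child of asp.
Insert ape: ape < rat → go left; ape < elk → go left; ape > ant → go right; ape < asp → go left. Place as left child of asp.
Insert emu: emu < rat → go left; emu > elk → go right; emu < jay → go left; emu < hog → go left; emu < ewe → go left. Place as left child of ewe.
Insert gnu: gnu < rat → go left; gnu > elk → go right; gnu < jay → go left; gnu < hog → go left; gnu > ewe → go right. Place as right child of ewe.
Insert cod: cod < rat → go left; cod < elk → go left; cod > ant → go right; cod > asp → go right; cod > cat → go right. Place as right child of cat.

Path to emu: rat → elk → jay → hog → ewe → emu, which is 5 edges.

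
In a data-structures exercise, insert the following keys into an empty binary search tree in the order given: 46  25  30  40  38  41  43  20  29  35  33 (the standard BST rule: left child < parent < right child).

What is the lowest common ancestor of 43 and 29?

Insert 46: tree is empty, so 46 becomes the root.
Insert 25: 25 < 46 → go left. Place as left child of 46.
Insert 30: 30 < 46 → go left; 30 > 25 → go right. Place as right child of 25.
Insert 40: 40 < 46 → go left; 40 > 25 → go right; 40 > 30 → go right. Place as right child of 30.
Insert 38: 38 < 46 → go left; 38 > 25 → go right; 38 > 30 → go right; 38 < 40 → go left. Place as left child of 40.
Insert 41: 41 < 46 → go left; 41 > 25 → go right; 41 > 30 → go right; 41 > 40 → go right. Place as right child of 40.
Insert 43: 43 < 46 → go left; 43 > 25 → go right; 43 > 30 → go right; 43 > 40 → go right; 43 > 41 → go right. Place as right child of 41.
Insert 20: 20 < 46 → go left; 20 < 25 → go left. Place as left child of 25.
Insert 29: 29 < 46 → go left; 29 > 25 → go right; 29 < 30 → go left. Place as left child of 30.
Insert 35: 35 < 46 → go left; 35 > 25 → go right; 35 > 30 → go right; 35 < 40 → go left; 35 < 38 → go left. Place as left child of 38.
Insert 33: 33 < 46 → go left; 33 > 25 → go right; 33 > 30 → go right; 33 < 40 → go left; 33 < 38 → go left; 33 < 35 → go left. Place as left child of 35.

Path to 43: 46 → 25 → 30 → 40 → 41 → 43
Path to 29: 46 → 25 → 30 → 29
The paths share a prefix ending at 30, then split left and right.

30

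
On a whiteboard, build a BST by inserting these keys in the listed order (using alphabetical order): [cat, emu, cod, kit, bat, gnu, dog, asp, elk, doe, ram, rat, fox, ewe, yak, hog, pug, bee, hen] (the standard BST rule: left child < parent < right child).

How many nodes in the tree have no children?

Insert cat: tree is empty, so cat becomes the root.
Insert emu: emu > cat → go right. Place as right child of cat.
Insert cod: cod > cat → go right; cod < emu → go left. Place as left child of emu.
Insert kit: kit > cat → go right; kit > emu → go right. Place as right child of emu.
Insert bat: bat < cat → go left. Place as left child of cat.
Insert gnu: gnu > cat → go right; gnu > emu → go right; gnu < kit → go left. Place as left child of kit.
Insert dog: dog > cat → go right; dog < emu → go left; dog > cod → go right. Place as right child of cod.
Insert asp: asp < cat → go left; asp < bat → go left. Place as left child of bat.
Insert elk: elk > cat → go right; elk < emu → go left; elk > cod → go right; elk > dog → go right. Place as right child of dog.
Insert doe: doe > cat → go right; doe < emu → go left; doe > cod → go right; doe < dog → go left. Place as left child of dog.
Insert ram: ram > cat → go right; ram > emu → go right; ram > kit → go right. Place as right child of kit.
Insert rat: rat > cat → go right; rat > emu → go right; rat > kit → go right; rat > ram → go right. Place as right child of ram.
Insert fox: fox > cat → go right; fox > emu → go right; fox < kit → go left; fox < gnu → go left. Place as left child of gnu.
Insert ewe: ewe > cat → go right; ewe > emu → go right; ewe < kit → go left; ewe < gnu → go left; ewe < fox → go left. Place as left child of fox.
Insert yak: yak > cat → go right; yak > emu → go right; yak > kit → go right; yak > ram → go right; yak > rat → go right. Place as right child of rat.
Insert hog: hog > cat → go right; hog > emu → go right; hog < kit → go left; hog > gnu → go right. Place as right child of gnu.
Insert pug: pug > cat → go right; pug > emu → go right; pug > kit → go right; pug < ram → go left. Place as left child of ram.
Insert bee: bee < cat → go left; bee > bat → go right. Place as right child of bat.
Insert hen: hen > cat → go right; hen > emu → go right; hen < kit → go left; hen > gnu → go right; hen < hog → go left. Place as left child of hog.

Leaves: asp, bee, doe, elk, ewe, hen, pug, yak — 8 in total.

8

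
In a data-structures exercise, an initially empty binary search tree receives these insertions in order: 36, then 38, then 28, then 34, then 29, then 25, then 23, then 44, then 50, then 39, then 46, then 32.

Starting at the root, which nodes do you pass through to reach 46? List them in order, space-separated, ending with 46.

Resulting structure (node: left, right):
  36: L=28, R=38
  38: L=–, R=44
  28: L=25, R=34
  34: L=29, R=–
  29: L=–, R=32
  25: L=23, R=–
  23: L=–, R=–
  44: L=39, R=50
  50: L=46, R=–
  39: L=–, R=–
  46: L=–, R=–
  32: L=–, R=–

36 38 44 50 46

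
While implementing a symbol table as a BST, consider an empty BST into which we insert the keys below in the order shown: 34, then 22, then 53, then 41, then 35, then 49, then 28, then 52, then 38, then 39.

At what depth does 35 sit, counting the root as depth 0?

3

34: root
22: left child of 34 (depth 1)
53: right child of 34 (depth 1)
41: left child of 53 (depth 2)
35: left child of 41 (depth 3)
49: right child of 41 (depth 3)
28: right child of 22 (depth 2)
52: right child of 49 (depth 4)
38: right child of 35 (depth 4)
39: right child of 38 (depth 5)

Path to 35: 34 → 53 → 41 → 35, which is 3 edges.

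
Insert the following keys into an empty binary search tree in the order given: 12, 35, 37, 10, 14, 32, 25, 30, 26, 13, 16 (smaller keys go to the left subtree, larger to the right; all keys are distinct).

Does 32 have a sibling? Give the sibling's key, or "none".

Insert 12: tree is empty, so 12 becomes the root.
Insert 35: 35 > 12 → go right. Place as right child of 12.
Insert 37: 37 > 12 → go right; 37 > 35 → go right. Place as right child of 35.
Insert 10: 10 < 12 → go left. Place as left child of 12.
Insert 14: 14 > 12 → go right; 14 < 35 → go left. Place as left child of 35.
Insert 32: 32 > 12 → go right; 32 < 35 → go left; 32 > 14 → go right. Place as right child of 14.
Insert 25: 25 > 12 → go right; 25 < 35 → go left; 25 > 14 → go right; 25 < 32 → go left. Place as left child of 32.
Insert 30: 30 > 12 → go right; 30 < 35 → go left; 30 > 14 → go right; 30 < 32 → go left; 30 > 25 → go right. Place as right child of 25.
Insert 26: 26 > 12 → go right; 26 < 35 → go left; 26 > 14 → go right; 26 < 32 → go left; 26 > 25 → go right; 26 < 30 → go left. Place as left child of 30.
Insert 13: 13 > 12 → go right; 13 < 35 → go left; 13 < 14 → go left. Place as left child of 14.
Insert 16: 16 > 12 → go right; 16 < 35 → go left; 16 > 14 → go right; 16 < 32 → go left; 16 < 25 → go left. Place as left child of 25.

32's parent is 14; the other child of 14 is 13.

13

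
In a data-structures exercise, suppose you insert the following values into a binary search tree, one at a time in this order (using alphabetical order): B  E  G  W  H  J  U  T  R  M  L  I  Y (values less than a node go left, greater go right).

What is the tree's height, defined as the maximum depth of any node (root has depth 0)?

10

Resulting structure (node: left, right):
  B: L=–, R=E
  E: L=–, R=G
  G: L=–, R=W
  W: L=H, R=Y
  H: L=–, R=J
  J: L=I, R=U
  U: L=T, R=–
  T: L=R, R=–
  R: L=M, R=–
  M: L=L, R=–
  L: L=–, R=–
  I: L=–, R=–
  Y: L=–, R=–

The deepest node is L at depth 10.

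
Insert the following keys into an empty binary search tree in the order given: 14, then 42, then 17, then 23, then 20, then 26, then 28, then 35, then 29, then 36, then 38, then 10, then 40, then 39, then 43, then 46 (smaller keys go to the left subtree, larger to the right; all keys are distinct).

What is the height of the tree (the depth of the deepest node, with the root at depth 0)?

Resulting structure (node: left, right):
  14: L=10, R=42
  42: L=17, R=43
  17: L=–, R=23
  23: L=20, R=26
  20: L=–, R=–
  26: L=–, R=28
  28: L=–, R=35
  35: L=29, R=36
  29: L=–, R=–
  36: L=–, R=38
  38: L=–, R=40
  10: L=–, R=–
  40: L=39, R=–
  39: L=–, R=–
  43: L=–, R=46
  46: L=–, R=–

The deepest node is 39 at depth 10.

10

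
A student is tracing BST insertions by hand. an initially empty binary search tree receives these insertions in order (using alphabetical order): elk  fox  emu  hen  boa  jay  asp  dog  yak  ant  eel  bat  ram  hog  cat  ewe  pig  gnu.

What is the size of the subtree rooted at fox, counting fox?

10

Insert elk: tree is empty, so elk becomes the root.
Insert fox: fox > elk → go right. Place as right child of elk.
Insert emu: emu > elk → go right; emu < fox → go left. Place as left child of fox.
Insert hen: hen > elk → go right; hen > fox → go right. Place as right child of fox.
Insert boa: boa < elk → go left. Place as left child of elk.
Insert jay: jay > elk → go right; jay > fox → go right; jay > hen → go right. Place as right child of hen.
Insert asp: asp < elk → go left; asp < boa → go left. Place as left child of boa.
Insert dog: dog < elk → go left; dog > boa → go right. Place as right child of boa.
Insert yak: yak > elk → go right; yak > fox → go right; yak > hen → go right; yak > jay → go right. Place as right child of jay.
Insert ant: ant < elk → go left; ant < boa → go left; ant < asp → go left. Place as left child of asp.
Insert eel: eel < elk → go left; eel > boa → go right; eel > dog → go right. Place as right child of dog.
Insert bat: bat < elk → go left; bat < boa → go left; bat > asp → go right. Place as right child of asp.
Insert ram: ram > elk → go right; ram > fox → go right; ram > hen → go right; ram > jay → go right; ram < yak → go left. Place as left child of yak.
Insert hog: hog > elk → go right; hog > fox → go right; hog > hen → go right; hog < jay → go left. Place as left child of jay.
Insert cat: cat < elk → go left; cat > boa → go right; cat < dog → go left. Place as left child of dog.
Insert ewe: ewe > elk → go right; ewe < fox → go left; ewe > emu → go right. Place as right child of emu.
Insert pig: pig > elk → go right; pig > fox → go right; pig > hen → go right; pig > jay → go right; pig < yak → go left; pig < ram → go left. Place as left child of ram.
Insert gnu: gnu > elk → go right; gnu > fox → go right; gnu < hen → go left. Place as left child of hen.

Subtree rooted at fox contains: fox, emu, ewe, hen, gnu, jay, hog, yak, ram, pig — 10 nodes.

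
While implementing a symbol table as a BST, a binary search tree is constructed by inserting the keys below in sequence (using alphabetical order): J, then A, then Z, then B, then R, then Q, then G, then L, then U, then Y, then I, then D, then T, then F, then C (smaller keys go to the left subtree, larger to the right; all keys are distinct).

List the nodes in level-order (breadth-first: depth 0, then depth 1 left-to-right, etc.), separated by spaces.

Resulting structure (node: left, right):
  J: L=A, R=Z
  A: L=–, R=B
  Z: L=R, R=–
  B: L=–, R=G
  R: L=Q, R=U
  Q: L=L, R=–
  G: L=D, R=I
  L: L=–, R=–
  U: L=T, R=Y
  Y: L=–, R=–
  I: L=–, R=–
  D: L=C, R=F
  T: L=–, R=–
  F: L=–, R=–
  C: L=–, R=–

J A Z B R G Q U D I L T Y C F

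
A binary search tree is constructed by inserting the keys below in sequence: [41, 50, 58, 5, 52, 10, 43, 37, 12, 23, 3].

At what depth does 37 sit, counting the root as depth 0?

3

Insert 41: tree is empty, so 41 becomes the root.
Insert 50: 50 > 41 → go right. Place as right child of 41.
Insert 58: 58 > 41 → go right; 58 > 50 → go right. Place as right child of 50.
Insert 5: 5 < 41 → go left. Place as left child of 41.
Insert 52: 52 > 41 → go right; 52 > 50 → go right; 52 < 58 → go left. Place as left child of 58.
Insert 10: 10 < 41 → go left; 10 > 5 → go right. Place as right child of 5.
Insert 43: 43 > 41 → go right; 43 < 50 → go left. Place as left child of 50.
Insert 37: 37 < 41 → go left; 37 > 5 → go right; 37 > 10 → go right. Place as right child of 10.
Insert 12: 12 < 41 → go left; 12 > 5 → go right; 12 > 10 → go right; 12 < 37 → go left. Place as left child of 37.
Insert 23: 23 < 41 → go left; 23 > 5 → go right; 23 > 10 → go right; 23 < 37 → go left; 23 > 12 → go right. Place as right child of 12.
Insert 3: 3 < 41 → go left; 3 < 5 → go left. Place as left child of 5.

Path to 37: 41 → 5 → 10 → 37, which is 3 edges.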